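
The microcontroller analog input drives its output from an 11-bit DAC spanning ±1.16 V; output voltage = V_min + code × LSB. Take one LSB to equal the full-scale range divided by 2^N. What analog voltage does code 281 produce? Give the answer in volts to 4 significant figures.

-0.8417 V

Range = 1.16 − (-1.16) = 2.32 V. LSB = 2.32 V / 2^11.
V_out = -1.16 + 281 × (2.32/2048) V
      = -1.16 + 0.318320 = -0.841680 V.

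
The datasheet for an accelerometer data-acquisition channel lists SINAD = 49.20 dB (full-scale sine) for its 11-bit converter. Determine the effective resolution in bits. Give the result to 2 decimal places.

Inverting SNR = 6.02 N + 1.76: N_eff = (49.20 − 1.76)/6.02 = 7.8804.

7.88 bits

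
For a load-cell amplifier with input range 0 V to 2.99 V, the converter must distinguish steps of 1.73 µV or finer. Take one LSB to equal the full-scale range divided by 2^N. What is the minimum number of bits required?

21 bits

Range is 2.99 V.
Required number of levels: 2.99/1.73 µV = 1.7283e6; smallest N with 2^N ≥ that is 21.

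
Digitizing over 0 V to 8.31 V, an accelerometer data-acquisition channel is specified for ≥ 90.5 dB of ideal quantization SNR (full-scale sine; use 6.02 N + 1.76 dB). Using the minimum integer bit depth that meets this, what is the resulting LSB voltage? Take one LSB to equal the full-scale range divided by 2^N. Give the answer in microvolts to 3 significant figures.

Span = 8.31 V.
Solving 6.02 N ≥ 90.5 − 1.76: N ≥ 14.741. Round up → N = 15.
One LSB is 8.31 V / 32768 = 254 µV.

254 µV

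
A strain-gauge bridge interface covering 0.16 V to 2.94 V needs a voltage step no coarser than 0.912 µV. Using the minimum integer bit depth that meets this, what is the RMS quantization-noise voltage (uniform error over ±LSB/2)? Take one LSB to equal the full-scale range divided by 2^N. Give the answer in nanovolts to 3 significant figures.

191 nV

Span: 2.94 V − (0.16 V) = 2.78 V.
Need 2^N ≥ 2.78 V / 0.912 µV = 3.048e6 → N_min = 22.
LSB = 2.78 V / 2^22 = 0.66280 µV.
σ_q = LSB/√12 = 0.66280 µV/3.4641 = 191 nV.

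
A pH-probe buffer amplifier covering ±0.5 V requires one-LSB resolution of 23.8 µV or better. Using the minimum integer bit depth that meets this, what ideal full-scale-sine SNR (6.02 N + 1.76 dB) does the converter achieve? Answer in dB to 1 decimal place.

The full-scale span is 0.5 − (-0.5) = 1 V.
Levels needed ≥ 1/23.8 µV = 42020. 2^16 = 65536 suffices, so N_min = 16.
Ideal SNR at N = 16: 6.02·16 + 1.76 = 98.1 dB.

98.1 dB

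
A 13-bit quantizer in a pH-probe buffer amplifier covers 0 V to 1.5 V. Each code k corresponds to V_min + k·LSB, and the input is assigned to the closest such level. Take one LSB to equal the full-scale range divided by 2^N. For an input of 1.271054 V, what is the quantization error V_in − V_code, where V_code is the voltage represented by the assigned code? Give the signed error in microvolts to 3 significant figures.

Span = 1.5 V. LSB = 1.5 V / 2^13 ≈ 183.1 µV.
Position in LSBs: (1.271054 − (0)) × 8192/1.5 = 6941.6496; rounding gives k = 6942.
V_code = V_min + k × range/2^13 = 0 + 6942 × 1.5/8192 = 1.271118164 V.
e = 1.271054 − (1.271118164) = −64.2 µV.

−64.2 µV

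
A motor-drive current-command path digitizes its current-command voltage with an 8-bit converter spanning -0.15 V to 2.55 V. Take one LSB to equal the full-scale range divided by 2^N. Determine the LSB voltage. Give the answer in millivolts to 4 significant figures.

10.55 mV

Full-scale range = 2.55 V − (-0.15 V) = 2.7 V.
Number of codes = 2^8 = 256.
LSB = 2.7 V / 2^8 = 10.55 mV.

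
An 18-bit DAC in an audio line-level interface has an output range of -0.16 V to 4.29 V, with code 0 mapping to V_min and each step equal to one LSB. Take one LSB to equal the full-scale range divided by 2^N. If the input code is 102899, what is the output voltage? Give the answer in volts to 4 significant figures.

The full-scale span is 4.29 − (-0.16) = 4.45 V. LSB = 4.45 V / 2^18.
Output = V_min + (102899/262144) × range = -0.16 + 0.392529 × 4.45 V
      = -0.16 V + 1.74675 V = 1.58675 V.

1.587 V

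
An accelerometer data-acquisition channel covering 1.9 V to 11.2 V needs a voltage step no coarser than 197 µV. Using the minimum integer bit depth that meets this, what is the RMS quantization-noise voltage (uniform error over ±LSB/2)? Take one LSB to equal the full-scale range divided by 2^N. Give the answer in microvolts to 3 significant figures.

41.0 µV

Span: 11.2 V − (1.9 V) = 9.3 V.
9.3 V / 197 µV = 47210. Since 2^15 = 32768 and 2^16 = 65536, N = 16.
One LSB is 9.3 V / 65536 = 141.91 µV.
RMS noise = LSB/√12 = 41.0 µV.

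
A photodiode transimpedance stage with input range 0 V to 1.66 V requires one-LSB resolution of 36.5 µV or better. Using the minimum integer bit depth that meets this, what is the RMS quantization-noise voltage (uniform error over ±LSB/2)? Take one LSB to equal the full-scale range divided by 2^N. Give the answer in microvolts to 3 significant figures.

Full-scale range = 1.66 V.
Required number of levels: 1.66/36.5 µV = 45479; smallest N with 2^N ≥ that is 16.
LSB = 1.66 V / 2^16 = 25.330 µV.
RMS noise = LSB/√12 = 7.31 µV.

7.31 µV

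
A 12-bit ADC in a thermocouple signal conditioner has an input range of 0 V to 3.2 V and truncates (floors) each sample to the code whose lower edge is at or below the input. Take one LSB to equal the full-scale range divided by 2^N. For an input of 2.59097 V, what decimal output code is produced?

3316

Full-scale range = 3.2 V. LSB = 3.2 V / 2^12 ≈ 0.7812 mV.
(V_in − V_min) × 2^12/range = (2.59097 − (0)) × 4096/3.2 = 3316.442.
Floor → code = 3316.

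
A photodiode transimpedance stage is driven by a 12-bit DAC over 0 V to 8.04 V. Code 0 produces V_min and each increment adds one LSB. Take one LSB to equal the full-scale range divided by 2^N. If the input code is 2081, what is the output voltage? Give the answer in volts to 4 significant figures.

4.085 V

Range is 8.04 V. LSB = 8.04 V / 2^12.
V_out = 0 + 2081 × (8.04/4096) V
      = 0 + 4.08478 = 4.08478 V.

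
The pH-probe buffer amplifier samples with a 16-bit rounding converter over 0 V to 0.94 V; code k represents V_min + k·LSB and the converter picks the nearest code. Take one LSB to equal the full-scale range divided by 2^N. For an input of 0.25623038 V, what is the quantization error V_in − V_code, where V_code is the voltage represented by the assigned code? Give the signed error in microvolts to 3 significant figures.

Range is 0.94 V. LSB = 0.94 V / 2^16 ≈ 14.34 µV.
(V_in − V_min)/LSB = (0.25623038 − (0)) × 65536/0.94 = 17864.1640 → nearest code k = 17864.
V_code = 0 + (17864/65536) × 0.94 = 0.25622802734 V.
Error = V_in − V_code = 0.25623038 − (0.25622802734) = +2.35 µV.

+2.35 µV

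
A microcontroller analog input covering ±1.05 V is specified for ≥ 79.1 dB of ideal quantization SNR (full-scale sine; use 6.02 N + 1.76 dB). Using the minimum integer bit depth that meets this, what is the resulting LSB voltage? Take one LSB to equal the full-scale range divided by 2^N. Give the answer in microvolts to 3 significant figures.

Full-scale range = 1.05 V − (-1.05 V) = 2.1 V.
N ≥ (79.1 − 1.76)/6.02 = 12.847 → N_min = 13.
LSB = 2.1 V / 2^13 = 256 µV.

256 µV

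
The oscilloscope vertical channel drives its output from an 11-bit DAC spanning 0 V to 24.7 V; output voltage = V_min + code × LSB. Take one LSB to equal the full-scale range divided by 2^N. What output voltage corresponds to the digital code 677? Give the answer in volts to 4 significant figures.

Span = 24.7 V. LSB = 24.7 V / 2^11.
V_out = 0 + 677 × (24.7/2048) V
      = 0 + 8.16499 = 8.16499 V.

8.165 V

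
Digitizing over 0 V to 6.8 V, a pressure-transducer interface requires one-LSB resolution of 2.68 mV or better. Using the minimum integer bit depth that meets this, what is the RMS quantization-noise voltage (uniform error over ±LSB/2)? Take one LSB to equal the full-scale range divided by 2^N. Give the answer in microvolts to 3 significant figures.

Full-scale range = 6.8 V.
Required number of levels: 6.8/2.68 mV = 2537.3; smallest N with 2^N ≥ that is 12.
LSB = 6.8 V ÷ 2^12 = 6.8/4096 V = 1.6602 mV.
V_rms = LSB/√12 = 479 µV.

479 µV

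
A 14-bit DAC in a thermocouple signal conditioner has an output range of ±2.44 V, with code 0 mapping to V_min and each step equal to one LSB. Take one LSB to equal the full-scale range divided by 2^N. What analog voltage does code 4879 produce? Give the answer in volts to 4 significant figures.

-0.9868 V

Full-scale range = 2.44 V − (-2.44 V) = 4.88 V. LSB = 4.88 V / 2^14.
V_out = V_min + code × LSB = -2.44 V + 4879 × 4.88 V / 16384
      = -2.44 + 1.45322 = -0.986782 V.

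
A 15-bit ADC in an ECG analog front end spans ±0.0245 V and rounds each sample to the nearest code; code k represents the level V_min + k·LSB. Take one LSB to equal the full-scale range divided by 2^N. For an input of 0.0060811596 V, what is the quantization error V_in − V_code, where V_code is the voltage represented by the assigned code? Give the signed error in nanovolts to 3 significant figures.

The full-scale span is 0.0245 − (-0.0245) = 0.049 V. LSB = 0.049 V / 2^15 ≈ 1.495 µV.
(V_in − V_min)/LSB = (0.0060811596 − (-0.0245)) × 32768/0.049 = 20450.6824 → nearest code k = 20451.
V_code = V_min + k × range/2^15 = -0.0245 + 20451 × 0.049/32768 = 0.0060816345215 V.
Error = V_in − V_code = 0.0060811596 − (0.0060816345215) = −475 nV.

−475 nV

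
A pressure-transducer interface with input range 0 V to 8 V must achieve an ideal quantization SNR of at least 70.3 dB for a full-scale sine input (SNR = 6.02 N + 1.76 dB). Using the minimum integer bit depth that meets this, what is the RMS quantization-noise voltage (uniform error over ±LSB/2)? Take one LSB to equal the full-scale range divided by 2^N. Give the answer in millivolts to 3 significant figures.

0.564 mV

V_FS = 8 V.
Solving 6.02 N ≥ 70.3 − 1.76: N ≥ 11.385. Round up → N = 12.
LSB = 8 V / 2^12 = 1.9531 mV.
RMS noise = LSB/√12 = 0.564 mV.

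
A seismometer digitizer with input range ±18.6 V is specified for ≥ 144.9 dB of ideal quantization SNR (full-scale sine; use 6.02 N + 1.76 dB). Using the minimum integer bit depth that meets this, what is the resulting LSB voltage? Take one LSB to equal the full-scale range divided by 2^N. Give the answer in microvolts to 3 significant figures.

Full-scale range = 18.6 V − (-18.6 V) = 37.2 V.
Solving 6.02 N ≥ 144.9 − 1.76: N ≥ 23.777. Round up → N = 24.
LSB = 37.2 V / 2^24 = 2.22 µV.

2.22 µV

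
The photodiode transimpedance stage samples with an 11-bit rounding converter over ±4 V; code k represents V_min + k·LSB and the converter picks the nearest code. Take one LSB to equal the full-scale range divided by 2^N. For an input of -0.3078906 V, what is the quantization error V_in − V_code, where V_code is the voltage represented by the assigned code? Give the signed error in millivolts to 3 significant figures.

+0.703 mV

The full-scale span is 4 − (-4) = 8 V. LSB = 8 V / 2^11 ≈ 3.906 mV.
(-0.3078906 − (-4)) / LSB = 3.6921094 × 2048/8 = 945.1800. Nearest integer: k = 945.
V_code = V_min + k × range/2^11 = -4 + 945 × 8/2048 = -0.3085937500 V.
Error = V_in − V_code = -0.3078906 − (-0.3085937500) = +0.703 mV.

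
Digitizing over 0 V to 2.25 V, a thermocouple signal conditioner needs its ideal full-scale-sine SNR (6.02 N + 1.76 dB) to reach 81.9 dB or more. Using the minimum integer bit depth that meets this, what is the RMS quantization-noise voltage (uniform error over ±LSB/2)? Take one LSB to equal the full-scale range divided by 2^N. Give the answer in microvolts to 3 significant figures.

Range is 2.25 V.
N ≥ (81.9 − 1.76)/6.02 = 13.312 → N_min = 14.
One LSB is 2.25 V / 16384 = 137.33 µV.
σ_q = LSB/√12 = 137.33 µV/3.4641 = 39.6 µV.

39.6 µV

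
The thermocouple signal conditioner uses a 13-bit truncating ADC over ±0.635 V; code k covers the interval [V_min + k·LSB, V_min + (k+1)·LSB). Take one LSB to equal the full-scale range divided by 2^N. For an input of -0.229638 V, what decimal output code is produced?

The full-scale span is 0.635 − (-0.635) = 1.27 V. LSB = 1.27 V / 2^13 ≈ 155.0 µV.
code = ⌊(V_in − V_min)/LSB⌋ = ⌊(V_in − V_min) × 2^13 / range⌋
     = ⌊(-0.229638 − (-0.635)) × 8192 / 1.27⌋ = ⌊0.405362 × 8192/1.27⌋
     = ⌊2614.744⌋ = 2614.

2614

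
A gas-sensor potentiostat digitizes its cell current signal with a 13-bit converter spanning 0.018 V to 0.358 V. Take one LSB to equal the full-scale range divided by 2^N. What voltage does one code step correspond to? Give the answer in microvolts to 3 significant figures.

Span: 0.358 V − (0.018 V) = 0.34 V.
2^13 = 8192 levels.
LSB = 0.34 V / 2^13 = 41.5 µV.

41.5 µV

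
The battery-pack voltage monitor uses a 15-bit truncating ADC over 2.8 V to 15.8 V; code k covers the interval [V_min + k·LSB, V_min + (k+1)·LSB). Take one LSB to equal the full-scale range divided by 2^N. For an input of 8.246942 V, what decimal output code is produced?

The full-scale span is 15.8 − (2.8) = 13 V. LSB = 13 V / 2^15 ≈ 396.7 µV.
code = ⌊(V_in − V_min)/LSB⌋ = ⌊(V_in − V_min) × 2^15 / range⌋
     = ⌊(8.246942 − (2.8)) × 32768 / 13⌋ = ⌊5.446942 × 32768/13⌋
     = ⌊13729.646⌋ = 13729.

13729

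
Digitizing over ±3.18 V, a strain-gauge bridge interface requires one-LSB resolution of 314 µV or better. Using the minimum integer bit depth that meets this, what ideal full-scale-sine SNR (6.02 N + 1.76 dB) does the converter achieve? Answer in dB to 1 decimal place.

Range = 3.18 − (-3.18) = 6.36 V.
Required number of levels: 6.36/314 µV = 20255; smallest N with 2^N ≥ that is 15.
SNR = 6.02 × 15 + 1.76 = 92.06 dB.

92.1 dB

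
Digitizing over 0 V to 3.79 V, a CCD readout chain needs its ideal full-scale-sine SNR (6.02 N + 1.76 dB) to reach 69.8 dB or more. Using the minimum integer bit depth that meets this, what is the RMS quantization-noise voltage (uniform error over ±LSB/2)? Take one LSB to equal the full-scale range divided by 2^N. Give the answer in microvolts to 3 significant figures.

267 µV

Span = 3.79 V.
6.02 N + 1.76 ≥ 69.8 gives N ≥ 11.302, so the minimum integer is 12.
Step size = 3.79/4096 V = 0.92529 mV.
RMS noise = LSB/√12 = 267 µV.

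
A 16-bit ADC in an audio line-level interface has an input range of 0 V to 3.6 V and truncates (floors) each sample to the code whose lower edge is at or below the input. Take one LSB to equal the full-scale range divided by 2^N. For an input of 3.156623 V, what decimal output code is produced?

57464

Span = 3.6 V. LSB = 3.6 V / 2^16 ≈ 54.93 µV.
(V_in − V_min) × 2^16/range = (3.156623 − (0)) × 65536/3.6 = 57464.568.
Floor → code = 57464.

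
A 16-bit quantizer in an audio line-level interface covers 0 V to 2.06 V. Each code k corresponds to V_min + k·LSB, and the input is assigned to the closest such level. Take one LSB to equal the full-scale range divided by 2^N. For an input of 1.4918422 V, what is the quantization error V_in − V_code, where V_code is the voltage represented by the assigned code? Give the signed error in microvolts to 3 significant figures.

−4.42 µV

V_FS = 2.06 V. LSB = 2.06 V / 2^16 ≈ 31.43 µV.
(V_in − V_min)/LSB = (1.4918422 − (0)) × 65536/2.06 = 47460.8594 → nearest code k = 47461.
Reconstructed level: 0 + 47461 × 2.06/65536 V = 1.4918466187 V.
e = 1.4918422 − (1.4918466187) = −4.42 µV.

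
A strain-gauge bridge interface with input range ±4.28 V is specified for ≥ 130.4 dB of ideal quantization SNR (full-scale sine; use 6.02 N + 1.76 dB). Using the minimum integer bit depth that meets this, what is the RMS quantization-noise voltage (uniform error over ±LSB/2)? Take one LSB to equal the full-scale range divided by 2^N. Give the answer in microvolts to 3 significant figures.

Full-scale range = 4.28 V − (-4.28 V) = 8.56 V.
6.02 N + 1.76 ≥ 130.4 gives N ≥ 21.369, so the minimum integer is 22.
One LSB is 8.56 V / 4194304 = 2.0409 µV.
RMS noise = LSB/√12 = 0.589 µV.

0.589 µV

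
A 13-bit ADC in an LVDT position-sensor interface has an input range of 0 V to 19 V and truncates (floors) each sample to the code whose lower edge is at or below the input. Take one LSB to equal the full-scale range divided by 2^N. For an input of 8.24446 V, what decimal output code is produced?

3554

V_FS = 19 V. LSB = 19 V / 2^13 ≈ 2.319 mV.
code = ⌊(V_in − V_min)/LSB⌋ = ⌊(V_in − V_min) × 2^13 / range⌋
     = ⌊(8.24446 − (0)) × 8192 / 19⌋ = ⌊8.24446 × 8192/19⌋
     = ⌊3554.664⌋ = 3554.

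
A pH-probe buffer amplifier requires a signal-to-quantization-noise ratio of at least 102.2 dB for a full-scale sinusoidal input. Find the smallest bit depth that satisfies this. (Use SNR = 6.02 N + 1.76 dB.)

N ≥ (102.2 − 1.76)/6.02 = 16.684 → N_min = 17.

17 bits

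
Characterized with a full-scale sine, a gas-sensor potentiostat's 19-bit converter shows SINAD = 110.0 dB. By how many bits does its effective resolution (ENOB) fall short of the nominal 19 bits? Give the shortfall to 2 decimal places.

ENOB = (SINAD − 1.76)/6.02 = (110.0 − 1.76)/6.02 = 17.9801 bits.
Shortfall = 19 − 17.9801 = 1.0199 bits.

1.02 bits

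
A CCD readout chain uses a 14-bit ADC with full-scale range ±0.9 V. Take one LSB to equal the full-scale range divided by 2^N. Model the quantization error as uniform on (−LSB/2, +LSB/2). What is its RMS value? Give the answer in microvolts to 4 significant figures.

Full-scale range = 0.9 V − (-0.9 V) = 1.8 V.
LSB = 1.8 V ÷ 2^14 = 1.8/16384 V = 109.863 µV.
V_rms = LSB/√12 = 109.863 µV / √12 = 31.71 µV.

31.71 µV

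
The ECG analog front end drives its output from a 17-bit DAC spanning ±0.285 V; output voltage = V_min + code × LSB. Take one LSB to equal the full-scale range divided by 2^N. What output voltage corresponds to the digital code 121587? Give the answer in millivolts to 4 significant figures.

243.8 mV

The full-scale span is 0.285 − (-0.285) = 0.57 V. LSB = 0.57 V / 2^17.
Output = V_min + (121587/131072) × range = -0.285 + 0.927635 × 0.57 V
      = -0.285 + 0.528752 = 0.243752 V.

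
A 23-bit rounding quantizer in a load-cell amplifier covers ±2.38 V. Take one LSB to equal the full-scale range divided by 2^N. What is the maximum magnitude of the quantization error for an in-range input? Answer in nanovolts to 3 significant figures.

Full-scale range = 2.38 V − (-2.38 V) = 4.76 V.
LSB = 4.76 V ÷ 2^23 = 4.76/8388608 V = 0.56744 µV.
Worst-case error for round-to-nearest is half an LSB: 284 nV.

284 nV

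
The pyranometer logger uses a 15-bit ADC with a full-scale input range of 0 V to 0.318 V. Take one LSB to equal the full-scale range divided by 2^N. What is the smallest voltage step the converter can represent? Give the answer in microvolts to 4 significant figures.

Span = 0.318 V.
Number of codes = 2^15 = 32768.
One LSB is 0.318 V / 32768 = 9.705 µV.

9.705 µV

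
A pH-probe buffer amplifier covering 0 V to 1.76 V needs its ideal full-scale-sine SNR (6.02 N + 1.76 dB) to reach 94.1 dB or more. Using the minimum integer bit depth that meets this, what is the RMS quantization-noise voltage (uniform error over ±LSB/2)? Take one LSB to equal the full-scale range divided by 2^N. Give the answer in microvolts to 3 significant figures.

V_FS = 1.76 V.
Required N = ⌈(94.1 − 1.76)/6.02⌉ = ⌈15.339⌉ = 16.
LSB = 1.76 V / 2^16 = 26.855 µV.
V_rms = LSB/√12 = 7.75 µV.

7.75 µV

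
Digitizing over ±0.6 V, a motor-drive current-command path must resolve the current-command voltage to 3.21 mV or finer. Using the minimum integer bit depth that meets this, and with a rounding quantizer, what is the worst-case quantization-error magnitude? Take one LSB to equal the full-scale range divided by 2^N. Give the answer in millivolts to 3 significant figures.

1.17 mV

Range = 0.6 − (-0.6) = 1.2 V.
Need 2^N ≥ 1.2 V / 3.21 mV = 373.8 → N_min = 9.
LSB = 1.2 V / 2^9 = 2.3438 mV.
Max error for round-to-nearest is LSB/2 = 1.17 mV.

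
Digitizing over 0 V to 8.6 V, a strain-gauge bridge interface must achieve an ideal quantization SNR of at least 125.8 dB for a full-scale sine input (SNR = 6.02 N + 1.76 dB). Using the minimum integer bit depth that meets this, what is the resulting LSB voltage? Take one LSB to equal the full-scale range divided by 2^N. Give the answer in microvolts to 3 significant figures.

4.10 µV

Span = 8.6 V.
N ≥ (125.8 − 1.76)/6.02 = 20.605 → N_min = 21.
Step size = 8.6/2097152 V = 4.10 µV.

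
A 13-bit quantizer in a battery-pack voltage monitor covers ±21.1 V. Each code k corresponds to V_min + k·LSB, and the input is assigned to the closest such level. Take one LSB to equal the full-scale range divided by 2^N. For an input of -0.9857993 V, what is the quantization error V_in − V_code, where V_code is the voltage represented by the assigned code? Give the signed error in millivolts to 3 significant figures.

Full-scale range = 21.1 V − (-21.1 V) = 42.2 V. LSB = 42.2 V / 2^13 ≈ 5.151 mV.
(V_in − V_min)/LSB = (-0.9857993 − (-21.1)) × 8192/42.2 = 3904.6335 → nearest code k = 3905.
V_code = V_min + k × range/2^13 = -21.1 + 3905 × 42.2/8192 = -0.9839111328 V.
Error = V_in − V_code = -0.9857993 − (-0.9839111328) = −1.89 mV.

−1.89 mV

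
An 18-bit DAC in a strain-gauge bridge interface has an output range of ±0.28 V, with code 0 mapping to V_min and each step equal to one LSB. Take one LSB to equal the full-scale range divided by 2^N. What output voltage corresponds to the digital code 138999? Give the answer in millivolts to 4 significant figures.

16.93 mV

The full-scale span is 0.28 − (-0.28) = 0.56 V. LSB = 0.56 V / 2^18.
V_out = -0.28 + 138999 × (0.56/262144) V
      = -0.28 V + 0.296934 V = 0.0169339 V.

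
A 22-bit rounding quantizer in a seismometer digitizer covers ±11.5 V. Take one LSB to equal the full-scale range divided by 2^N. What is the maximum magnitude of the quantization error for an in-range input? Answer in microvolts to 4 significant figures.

2.742 µV

Full-scale range = 11.5 V − (-11.5 V) = 23 V.
One LSB is 23 V / 4194304 = 5.48363 µV.
Worst-case error for round-to-nearest is half an LSB: 2.742 µV.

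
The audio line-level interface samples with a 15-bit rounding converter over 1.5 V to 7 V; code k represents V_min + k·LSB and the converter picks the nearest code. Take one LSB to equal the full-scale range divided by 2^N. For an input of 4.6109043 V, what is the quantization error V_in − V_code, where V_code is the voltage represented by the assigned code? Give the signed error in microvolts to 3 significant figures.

Range = 7 − (1.5) = 5.5 V. LSB = 5.5 V / 2^15 ≈ 167.8 µV.
(V_in − V_min)/LSB = (4.6109043 − (1.5)) × 32768/5.5 = 18534.2022 → nearest code k = 18534.
V_code = 1.5 + (18534/32768) × 5.5 = 4.6108703613 V.
e = 4.6109043 − (4.6108703613) = +33.9 µV.

+33.9 µV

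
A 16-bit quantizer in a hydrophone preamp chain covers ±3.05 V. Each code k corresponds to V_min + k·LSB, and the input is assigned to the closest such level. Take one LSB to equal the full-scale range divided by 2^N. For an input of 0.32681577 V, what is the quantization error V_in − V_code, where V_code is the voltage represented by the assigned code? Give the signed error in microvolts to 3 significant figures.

Range = 3.05 − (-3.05) = 6.1 V. LSB = 6.1 V / 2^16 ≈ 93.08 µV.
(0.32681577 − (-3.05)) / LSB = 3.37681577 × 65536/6.1 = 36279.1800. Nearest integer: k = 36279.
Reconstructed level: -3.05 + 36279 × 6.1/65536 V = 0.32679901123 V.
V_in − V_code = 0.32681577 − (0.32679901123) = +16.8 µV.

+16.8 µV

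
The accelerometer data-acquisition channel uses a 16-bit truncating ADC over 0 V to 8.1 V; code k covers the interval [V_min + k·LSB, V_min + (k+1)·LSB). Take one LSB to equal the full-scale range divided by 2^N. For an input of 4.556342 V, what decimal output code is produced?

V_FS = 8.1 V. LSB = 8.1 V / 2^16 ≈ 123.6 µV.
code = ⌊(V_in − V_min)/LSB⌋ = ⌊(V_in − V_min) × 2^16 / range⌋
     = ⌊(4.556342 − (0)) × 65536 / 8.1⌋ = ⌊4.556342 × 65536/8.1⌋
     = ⌊36864.744⌋ = 36864.

36864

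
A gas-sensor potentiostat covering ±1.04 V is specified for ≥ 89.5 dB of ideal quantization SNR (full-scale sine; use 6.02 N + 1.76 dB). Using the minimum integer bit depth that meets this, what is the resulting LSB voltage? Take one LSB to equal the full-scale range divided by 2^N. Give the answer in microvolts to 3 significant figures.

The full-scale span is 1.04 − (-1.04) = 2.08 V.
N ≥ (89.5 − 1.76)/6.02 = 14.575 → N_min = 15.
LSB = 2.08 V ÷ 2^15 = 2.08/32768 V = 63.5 µV.

63.5 µV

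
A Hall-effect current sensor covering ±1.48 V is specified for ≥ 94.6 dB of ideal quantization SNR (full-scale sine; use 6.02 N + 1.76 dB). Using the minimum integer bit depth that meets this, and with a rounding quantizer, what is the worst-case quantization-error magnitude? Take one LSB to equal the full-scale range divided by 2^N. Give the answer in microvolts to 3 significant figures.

Range = 1.48 − (-1.48) = 2.96 V.
Solving 6.02 N ≥ 94.6 − 1.76: N ≥ 15.422. Round up → N = 16.
LSB = 2.96 V / 2^16 = 45.166 µV.
|e|_max = LSB/2 = 22.6 µV.

22.6 µV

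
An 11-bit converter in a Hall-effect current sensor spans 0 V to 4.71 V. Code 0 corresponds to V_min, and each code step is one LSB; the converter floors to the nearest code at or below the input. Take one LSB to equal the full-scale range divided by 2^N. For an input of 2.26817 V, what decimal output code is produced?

986

Span = 4.71 V. LSB = 4.71 V / 2^11 ≈ 2.300 mV.
code = ⌊(V_in − V_min)/LSB⌋ = ⌊(V_in − V_min) × 2^11 / range⌋
     = ⌊(2.26817 − (0)) × 2048 / 4.71⌋ = ⌊2.26817 × 2048/4.71⌋
     = ⌊986.245⌋ = 986.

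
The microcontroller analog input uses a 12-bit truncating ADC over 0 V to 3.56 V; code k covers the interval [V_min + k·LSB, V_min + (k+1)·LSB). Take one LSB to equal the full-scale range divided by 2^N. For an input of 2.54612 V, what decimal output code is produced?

V_FS = 3.56 V. LSB = 3.56 V / 2^12 ≈ 0.8691 mV.
(V_in − V_min) × 2^12/range = (2.54612 − (0)) × 4096/3.56 = 2929.468.
Floor → code = 2929.

2929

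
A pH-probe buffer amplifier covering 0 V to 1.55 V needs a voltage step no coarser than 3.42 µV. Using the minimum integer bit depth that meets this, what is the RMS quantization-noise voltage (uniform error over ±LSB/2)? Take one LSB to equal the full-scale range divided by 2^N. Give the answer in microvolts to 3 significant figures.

0.853 µV

Span = 1.55 V.
Levels needed ≥ 1.55/3.42 µV = 453200. 2^19 = 524288 suffices, so N_min = 19.
Step size = 1.55/524288 V = 2.9564 µV.
RMS noise = LSB/√12 = 0.853 µV.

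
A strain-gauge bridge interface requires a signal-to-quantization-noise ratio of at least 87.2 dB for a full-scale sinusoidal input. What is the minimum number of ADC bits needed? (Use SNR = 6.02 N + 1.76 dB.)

15 bits

6.02 N + 1.76 ≥ 87.2 gives N ≥ 14.193, so the minimum integer is 15.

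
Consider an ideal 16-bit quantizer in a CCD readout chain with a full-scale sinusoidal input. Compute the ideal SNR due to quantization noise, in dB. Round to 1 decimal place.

For an ideal N-bit converter with full-scale sine input, SNR = 6.02 N + 1.76 dB. SNR = 6.02 × 16 + 1.76 = 96.32 + 1.76 = 98.08 dB.

98.1 dB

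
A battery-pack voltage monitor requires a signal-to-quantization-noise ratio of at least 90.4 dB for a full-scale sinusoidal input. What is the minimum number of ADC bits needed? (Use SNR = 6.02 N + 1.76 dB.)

Solving 6.02 N ≥ 90.4 − 1.76: N ≥ 14.724. Round up → N = 15.

15 bits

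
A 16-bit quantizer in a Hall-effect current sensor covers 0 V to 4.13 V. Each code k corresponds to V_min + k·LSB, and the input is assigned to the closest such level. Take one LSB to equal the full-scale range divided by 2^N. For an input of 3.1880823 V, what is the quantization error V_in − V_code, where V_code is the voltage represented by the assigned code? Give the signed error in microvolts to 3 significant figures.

Span = 4.13 V. LSB = 4.13 V / 2^16 ≈ 63.02 µV.
(V_in − V_min)/LSB = (3.1880823 − (0)) × 65536/4.13 = 50589.3854 → nearest code k = 50589.
V_code = V_min + k × range/2^16 = 0 + 50589 × 4.13/65536 = 3.1880580139 V.
Error = V_in − V_code = 3.1880823 − (3.1880580139) = +24.3 µV.

+24.3 µV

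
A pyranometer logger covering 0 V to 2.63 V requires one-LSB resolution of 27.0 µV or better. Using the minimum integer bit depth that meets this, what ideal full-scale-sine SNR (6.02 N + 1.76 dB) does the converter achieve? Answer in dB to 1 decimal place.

104.1 dB

Span = 2.63 V.
Need 2^N ≥ 2.63 V / 27.0 µV = 97410 → N_min = 17.
Ideal SNR at N = 17: 6.02·17 + 1.76 = 104.1 dB.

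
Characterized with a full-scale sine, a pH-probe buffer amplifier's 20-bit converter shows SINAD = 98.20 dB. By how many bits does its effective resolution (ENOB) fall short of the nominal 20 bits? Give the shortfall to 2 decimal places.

ENOB = (SINAD − 1.76)/6.02 = (98.20 − 1.76)/6.02 = 16.0199 bits.
Shortfall = 20 − 16.0199 = 3.9801 bits.

3.98 bits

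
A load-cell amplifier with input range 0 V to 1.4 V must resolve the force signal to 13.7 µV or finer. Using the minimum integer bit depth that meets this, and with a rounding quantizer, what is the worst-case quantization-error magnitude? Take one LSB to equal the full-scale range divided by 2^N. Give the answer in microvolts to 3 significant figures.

Full-scale range = 1.4 V.
Need 2^N ≥ 1.4 V / 13.7 µV = 102200 → N_min = 17.
LSB = 1.4 V ÷ 2^17 = 1.4/131072 V = 10.681 µV.
|e|_max = LSB/2 = 5.34 µV.

5.34 µV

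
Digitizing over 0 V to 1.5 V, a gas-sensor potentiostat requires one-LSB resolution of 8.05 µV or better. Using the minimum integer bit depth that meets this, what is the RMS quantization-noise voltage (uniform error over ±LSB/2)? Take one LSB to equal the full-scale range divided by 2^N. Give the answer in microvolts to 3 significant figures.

1.65 µV

Full-scale range = 1.5 V.
Levels needed ≥ 1.5/8.05 µV = 186300. 2^18 = 262144 suffices, so N_min = 18.
LSB = 1.5 V ÷ 2^18 = 1.5/262144 V = 5.7220 µV.
V_rms = LSB/√12 = 1.65 µV.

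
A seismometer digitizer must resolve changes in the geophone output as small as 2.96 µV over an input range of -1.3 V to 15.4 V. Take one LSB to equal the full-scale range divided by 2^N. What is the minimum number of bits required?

23 bits

Full-scale range = 15.4 V − (-1.3 V) = 16.7 V.
Required number of levels: 16.7/2.96 µV = 5.6419e6; smallest N with 2^N ≥ that is 23.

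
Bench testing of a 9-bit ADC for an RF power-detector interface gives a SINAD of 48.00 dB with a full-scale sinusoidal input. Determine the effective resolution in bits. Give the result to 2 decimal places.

7.68 bits

(48.00 − 1.76) / 6.02 = 46.24/6.02 = 7.6811 effective bits.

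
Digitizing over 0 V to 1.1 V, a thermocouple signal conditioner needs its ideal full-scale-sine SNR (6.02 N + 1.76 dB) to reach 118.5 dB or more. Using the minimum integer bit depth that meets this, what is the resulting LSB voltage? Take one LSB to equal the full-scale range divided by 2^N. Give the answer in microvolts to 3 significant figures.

Span = 1.1 V.
6.02 N + 1.76 ≥ 118.5 gives N ≥ 19.392, so the minimum integer is 20.
LSB = 1.1 V / 2^20 = 1.05 µV.

1.05 µV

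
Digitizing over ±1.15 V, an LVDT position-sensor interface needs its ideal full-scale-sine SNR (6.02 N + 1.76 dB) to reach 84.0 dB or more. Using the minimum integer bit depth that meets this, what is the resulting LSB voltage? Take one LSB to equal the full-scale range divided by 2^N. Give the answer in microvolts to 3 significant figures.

The full-scale span is 1.15 − (-1.15) = 2.3 V.
Solving 6.02 N ≥ 84.0 − 1.76: N ≥ 13.661. Round up → N = 14.
Step size = 2.3/16384 V = 140 µV.

140 µV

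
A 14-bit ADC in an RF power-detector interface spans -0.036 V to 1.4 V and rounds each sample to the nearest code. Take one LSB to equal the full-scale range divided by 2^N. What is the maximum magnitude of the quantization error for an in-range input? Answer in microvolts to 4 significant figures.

43.82 µV

Span: 1.4 V − (-0.036 V) = 1.436 V.
LSB = 1.436 V ÷ 2^14 = 1.436/16384 V = 87.6465 µV.
Worst-case error for round-to-nearest is half an LSB: 43.82 µV.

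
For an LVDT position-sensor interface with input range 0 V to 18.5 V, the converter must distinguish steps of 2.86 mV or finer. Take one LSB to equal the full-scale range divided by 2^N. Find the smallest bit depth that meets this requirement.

V_FS = 18.5 V.
Levels needed ≥ 18.5/2.86 mV = 6469. 2^13 = 8192 suffices, so N_min = 13.

13 bits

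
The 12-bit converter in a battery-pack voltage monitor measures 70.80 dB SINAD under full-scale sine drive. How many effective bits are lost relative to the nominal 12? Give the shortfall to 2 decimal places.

0.53 bits

Effective bits = (70.80 − 1.76)/6.02 = 11.4684.
Lost resolution: 12 − 11.4684 = 0.5316 bits.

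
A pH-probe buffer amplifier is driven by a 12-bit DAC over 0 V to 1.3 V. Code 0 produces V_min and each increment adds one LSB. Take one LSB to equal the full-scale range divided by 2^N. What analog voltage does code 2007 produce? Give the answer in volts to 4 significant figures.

Full-scale range = 1.3 V. LSB = 1.3 V / 2^12.
Output = V_min + (2007/4096) × range = 0 + 0.489990 × 1.3 V
      = 0 + 0.636987 = 0.636987 V.

0.6370 V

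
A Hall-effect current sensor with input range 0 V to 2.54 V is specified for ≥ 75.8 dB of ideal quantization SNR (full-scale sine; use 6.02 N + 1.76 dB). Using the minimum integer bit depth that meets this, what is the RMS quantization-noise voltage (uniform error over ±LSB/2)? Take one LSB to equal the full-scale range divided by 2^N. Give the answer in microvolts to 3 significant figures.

89.5 µV

Range is 2.54 V.
Required N = ⌈(75.8 − 1.76)/6.02⌉ = ⌈12.299⌉ = 13.
Step size = 2.54/8192 V = 310.06 µV.
V_rms = LSB/√12 = 89.5 µV.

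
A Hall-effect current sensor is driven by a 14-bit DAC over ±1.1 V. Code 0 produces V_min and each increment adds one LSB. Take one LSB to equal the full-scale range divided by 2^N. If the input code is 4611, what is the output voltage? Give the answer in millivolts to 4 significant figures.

-480.8 mV

The full-scale span is 1.1 − (-1.1) = 2.2 V. LSB = 2.2 V / 2^14.
V_out = V_min + code × LSB = -1.1 V + 4611 × 2.2 V / 16384
      = -1.1 V + 0.619153 V = -0.480847 V.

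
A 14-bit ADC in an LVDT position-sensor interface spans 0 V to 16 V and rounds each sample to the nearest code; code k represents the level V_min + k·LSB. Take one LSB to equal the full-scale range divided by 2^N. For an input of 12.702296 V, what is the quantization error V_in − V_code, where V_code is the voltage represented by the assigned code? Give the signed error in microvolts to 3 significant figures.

Full-scale range = 16 V. LSB = 16 V / 2^14 ≈ 0.9766 mV.
Position in LSBs: (12.702296 − (0)) × 16384/16 = 13007.1511; rounding gives k = 13007.
V_code = 0 + (13007/16384) × 16 = 12.702148438 V.
Error = V_in − V_code = 12.702296 − (12.702148438) = +148 µV.

+148 µV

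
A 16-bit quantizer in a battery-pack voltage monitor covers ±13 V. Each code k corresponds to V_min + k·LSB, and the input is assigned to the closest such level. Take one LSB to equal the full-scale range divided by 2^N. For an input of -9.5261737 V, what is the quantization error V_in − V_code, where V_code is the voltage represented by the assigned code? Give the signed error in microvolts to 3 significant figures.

+71.4 µV

The full-scale span is 13 − (-13) = 26 V. LSB = 26 V / 2^16 ≈ 396.7 µV.
Position in LSBs: (-9.5261737 − (-13)) × 65536/26 = 8756.1800; rounding gives k = 8756.
V_code = -13 + (8756/65536) × 26 = -9.5262451172 V.
V_in − V_code = -9.5261737 − (-9.5262451172) = +71.4 µV.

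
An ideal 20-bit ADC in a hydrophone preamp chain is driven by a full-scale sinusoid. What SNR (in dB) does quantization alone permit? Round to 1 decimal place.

122.2 dB

Ideal quantization SNR: 6.02 × 20 + 1.76 dB = 122.2 dB.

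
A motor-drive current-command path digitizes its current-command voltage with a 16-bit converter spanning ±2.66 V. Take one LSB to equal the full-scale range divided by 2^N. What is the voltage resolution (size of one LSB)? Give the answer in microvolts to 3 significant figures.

81.2 µV

The full-scale span is 2.66 − (-2.66) = 5.32 V.
Number of codes = 2^16 = 65536.
One LSB is 5.32 V / 65536 = 81.2 µV.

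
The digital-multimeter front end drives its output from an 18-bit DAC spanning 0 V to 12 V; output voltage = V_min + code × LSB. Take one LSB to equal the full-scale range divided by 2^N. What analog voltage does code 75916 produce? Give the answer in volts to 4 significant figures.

3.475 V

Full-scale range = 12 V. LSB = 12 V / 2^18.
V_out = V_min + code × LSB = 0 V + 75916 × 12 V / 262144
      = 0 V + 3.47516 V = 3.47516 V.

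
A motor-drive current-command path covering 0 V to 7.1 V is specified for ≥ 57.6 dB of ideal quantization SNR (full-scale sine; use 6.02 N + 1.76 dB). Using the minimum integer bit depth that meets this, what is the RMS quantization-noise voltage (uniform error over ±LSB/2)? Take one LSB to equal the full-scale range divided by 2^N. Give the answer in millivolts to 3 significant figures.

2.00 mV

Range is 7.1 V.
Required N = ⌈(57.6 − 1.76)/6.02⌉ = ⌈9.276⌉ = 10.
One LSB is 7.1 V / 1024 = 6.9336 mV.
RMS noise = LSB/√12 = 2.00 mV.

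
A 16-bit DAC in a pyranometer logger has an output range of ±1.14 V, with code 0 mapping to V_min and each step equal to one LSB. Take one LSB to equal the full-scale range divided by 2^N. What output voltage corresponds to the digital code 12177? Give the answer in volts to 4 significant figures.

-0.7164 V

Full-scale range = 1.14 V − (-1.14 V) = 2.28 V. LSB = 2.28 V / 2^16.
V_out = -1.14 + 12177 × (2.28/65536) V
      = -1.14 + 0.423638 = -0.716362 V.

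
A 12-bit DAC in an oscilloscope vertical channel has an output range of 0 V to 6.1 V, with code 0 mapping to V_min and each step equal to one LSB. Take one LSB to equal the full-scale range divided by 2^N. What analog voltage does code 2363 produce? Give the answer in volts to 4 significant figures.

3.519 V

Range is 6.1 V. LSB = 6.1 V / 2^12.
Output = V_min + (2363/4096) × range = 0 + 0.576904 × 6.1 V
      = 0 V + 3.51912 V = 3.51912 V.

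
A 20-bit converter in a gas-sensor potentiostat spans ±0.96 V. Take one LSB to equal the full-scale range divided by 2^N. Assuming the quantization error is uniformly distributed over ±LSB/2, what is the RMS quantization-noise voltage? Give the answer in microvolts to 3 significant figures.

0.529 µV

Full-scale range = 0.96 V − (-0.96 V) = 1.92 V.
LSB = 1.92 V ÷ 2^20 = 1.92/1048576 V = 1.8311 µV.
V_rms = LSB/√12 = 1.8311 µV / √12 = 0.529 µV.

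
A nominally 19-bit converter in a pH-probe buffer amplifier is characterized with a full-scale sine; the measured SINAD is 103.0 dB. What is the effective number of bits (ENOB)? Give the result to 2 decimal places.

16.82 bits

Inverting SNR = 6.02 N + 1.76: N_eff = (103.0 − 1.76)/6.02 = 16.8173.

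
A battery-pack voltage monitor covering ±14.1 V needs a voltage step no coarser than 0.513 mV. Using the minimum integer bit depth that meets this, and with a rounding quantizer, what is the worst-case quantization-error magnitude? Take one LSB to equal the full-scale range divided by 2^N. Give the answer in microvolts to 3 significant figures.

Span: 14.1 V − (-14.1 V) = 28.2 V.
Levels needed ≥ 28.2/0.513 mV = 54970. 2^16 = 65536 suffices, so N_min = 16.
LSB = 28.2 V / 2^16 = 430.30 µV.
Half an LSB is 215 µV.

215 µV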